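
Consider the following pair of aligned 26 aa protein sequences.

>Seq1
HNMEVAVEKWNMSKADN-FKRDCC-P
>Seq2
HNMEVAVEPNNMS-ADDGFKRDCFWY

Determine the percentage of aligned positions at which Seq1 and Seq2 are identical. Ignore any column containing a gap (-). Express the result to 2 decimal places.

Excluding the 3 gap columns leaves 23 comparable sites.
Differing sites — 9:K/P; 10:W/N; 17:N/D; 24:C/F; 26:P/Y.
18 of the 23 comparable sites match, so the percent identity is 18/23 × 100 = 78.26%.

78.26%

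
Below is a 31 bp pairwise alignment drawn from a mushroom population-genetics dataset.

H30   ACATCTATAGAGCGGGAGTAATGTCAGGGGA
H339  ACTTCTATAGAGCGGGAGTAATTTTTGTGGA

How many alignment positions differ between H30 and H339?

Mismatches occur at site 3 (A↔T), site 23 (G↔T), site 25 (C↔T), site 26 (A↔T), site 28 (G↔T).
That gives 5 mismatches out of 31 aligned sites, so the Hamming distance is 5.

5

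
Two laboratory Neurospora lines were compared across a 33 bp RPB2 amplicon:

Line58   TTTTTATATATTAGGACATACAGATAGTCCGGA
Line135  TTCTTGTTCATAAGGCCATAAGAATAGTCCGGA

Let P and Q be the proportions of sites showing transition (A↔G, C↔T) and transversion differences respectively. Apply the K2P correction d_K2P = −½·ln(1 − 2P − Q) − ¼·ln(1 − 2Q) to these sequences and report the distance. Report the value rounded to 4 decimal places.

Mismatches occur at site 3 (T↔C, transition), site 6 (A↔G, transition), site 8 (A↔T, transversion), site 9 (T↔C, transition), site 12 (T↔A, transversion), site 16 (A↔C, transversion), site 21 (C↔A, transversion), site 22 (A↔G, transition), site 23 (G↔A, transition).
Of the 9 differences, 5 transitions and 4 transversions over 33 sites: P = 5/33 = 0.151515, Q = 4/33 = 0.121212.
d = −0.5·ln(0.575758) − 0.25·ln(0.757576) = −0.5·(-0.552068) − 0.25·(-0.277631) = 0.3454.

0.3454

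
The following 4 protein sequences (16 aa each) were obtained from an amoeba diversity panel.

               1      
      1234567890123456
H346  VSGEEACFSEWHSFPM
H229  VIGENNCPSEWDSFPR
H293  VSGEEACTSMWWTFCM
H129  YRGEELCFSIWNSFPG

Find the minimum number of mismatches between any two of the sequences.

5

Pairwise Hamming distances:
  H346 vs H229: 6
  H346 vs H293: 5
  H346 vs H129: 6
  H229 vs H293: 9
  H229 vs H129: 8
  H293 vs H129: 9
The smallest is 5, between H346 and H293.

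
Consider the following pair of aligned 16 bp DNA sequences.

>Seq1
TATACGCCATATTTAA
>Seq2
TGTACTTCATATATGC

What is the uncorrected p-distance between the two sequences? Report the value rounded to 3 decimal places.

0.375

Mismatches occur at site 2 (A→G), site 6 (G→T), site 7 (C→T), site 13 (T→A), site 15 (A→G), site 16 (A→C).
There are 6 differences over 16 sites, so p = 6/16 = 0.375.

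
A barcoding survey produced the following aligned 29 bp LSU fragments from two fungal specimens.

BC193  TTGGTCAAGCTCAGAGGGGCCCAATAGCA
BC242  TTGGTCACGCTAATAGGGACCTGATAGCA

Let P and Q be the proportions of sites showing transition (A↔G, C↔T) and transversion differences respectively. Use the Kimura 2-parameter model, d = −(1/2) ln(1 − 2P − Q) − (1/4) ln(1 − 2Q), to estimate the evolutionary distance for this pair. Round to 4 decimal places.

Differing sites — 8:A/C (Tv); 12:C/A (Tv); 14:G/T (Tv); 19:G/A (Ti); 22:C/T (Ti); 23:A/G (Ti).
Of the 6 differences, 3 transitions and 3 transversions over 29 sites: P = 3/29 = 0.103448, Q = 3/29 = 0.103448.
d = −0.5·ln(0.689656) − 0.25·ln(0.793104) = −0.5·(-0.371562) − 0.25·(-0.231801) = 0.2437.

0.2437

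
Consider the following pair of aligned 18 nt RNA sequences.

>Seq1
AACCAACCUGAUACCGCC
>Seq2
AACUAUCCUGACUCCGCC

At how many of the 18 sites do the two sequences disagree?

Differing sites — 4:C/U; 6:A/U; 12:U/C; 13:A/U.
That gives 4 mismatches out of 18 aligned sites, so the Hamming distance is 4.

4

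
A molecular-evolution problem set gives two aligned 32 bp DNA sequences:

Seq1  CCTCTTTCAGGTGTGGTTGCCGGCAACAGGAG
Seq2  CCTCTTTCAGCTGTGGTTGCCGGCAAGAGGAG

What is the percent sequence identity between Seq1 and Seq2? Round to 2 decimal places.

Differing sites — 11:G/C; 27:C/G.
30 of the 32 sites match, so the percent identity is 30/32 × 100 = 93.75%.

93.75%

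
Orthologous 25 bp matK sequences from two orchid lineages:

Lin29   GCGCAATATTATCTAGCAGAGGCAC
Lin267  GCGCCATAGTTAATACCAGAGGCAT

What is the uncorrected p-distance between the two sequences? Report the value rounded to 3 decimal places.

Mismatches occur at site 5 (A↔C), site 9 (T↔G), site 11 (A↔T), site 12 (T↔A), site 13 (C↔A), site 16 (G↔C), site 25 (C↔T).
There are 7 differences over 25 sites, so p = 7/25 = 0.280.

0.280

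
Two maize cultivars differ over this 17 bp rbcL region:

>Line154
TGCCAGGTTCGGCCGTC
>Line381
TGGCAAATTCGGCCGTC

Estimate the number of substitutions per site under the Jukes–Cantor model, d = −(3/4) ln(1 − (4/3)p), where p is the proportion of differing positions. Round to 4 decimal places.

0.2012

Differing sites — 3:C/G; 6:G/A; 7:G/A.
p = 3/17 = 0.176471.
d = −0.75 · ln(1 − (4/3)·0.176471) = −0.75 · ln(0.764705) = −0.75 · (-0.268265) = 0.2012.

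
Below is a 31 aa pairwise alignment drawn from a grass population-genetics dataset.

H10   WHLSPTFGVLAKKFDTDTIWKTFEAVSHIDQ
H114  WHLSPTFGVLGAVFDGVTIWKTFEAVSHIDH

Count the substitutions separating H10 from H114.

6

Differing sites — 11:A/G; 12:K/A; 13:K/V; 16:T/G; 17:D/V; 31:Q/H.
That gives 6 mismatches out of 31 aligned sites, so the Hamming distance is 6.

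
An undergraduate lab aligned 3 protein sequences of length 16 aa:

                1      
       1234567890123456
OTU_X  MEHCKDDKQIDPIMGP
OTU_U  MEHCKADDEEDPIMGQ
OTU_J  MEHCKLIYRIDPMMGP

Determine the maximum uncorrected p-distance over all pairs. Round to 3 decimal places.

0.438

Pairwise Hamming distances:
  OTU_X vs OTU_U: 5
  OTU_X vs OTU_J: 5
  OTU_U vs OTU_J: 7
The largest is 7 mismatches, between OTU_U and OTU_J; p = 7/16 = 0.438.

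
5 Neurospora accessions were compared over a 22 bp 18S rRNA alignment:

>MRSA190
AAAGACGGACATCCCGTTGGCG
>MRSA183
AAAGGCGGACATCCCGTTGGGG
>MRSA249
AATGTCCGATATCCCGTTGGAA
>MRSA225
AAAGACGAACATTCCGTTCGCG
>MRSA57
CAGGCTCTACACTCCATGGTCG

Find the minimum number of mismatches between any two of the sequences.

Pairwise Hamming distances:
  MRSA190 vs MRSA183: 2
  MRSA190 vs MRSA249: 6
  MRSA190 vs MRSA225: 3
  MRSA190 vs MRSA57: 11
  MRSA183 vs MRSA249: 6
  MRSA183 vs MRSA225: 5
  MRSA183 vs MRSA57: 12
  MRSA249 vs MRSA225: 9
  MRSA249 vs MRSA57: 13
  MRSA225 vs MRSA57: 11
The smallest is 2, between MRSA190 and MRSA183.

2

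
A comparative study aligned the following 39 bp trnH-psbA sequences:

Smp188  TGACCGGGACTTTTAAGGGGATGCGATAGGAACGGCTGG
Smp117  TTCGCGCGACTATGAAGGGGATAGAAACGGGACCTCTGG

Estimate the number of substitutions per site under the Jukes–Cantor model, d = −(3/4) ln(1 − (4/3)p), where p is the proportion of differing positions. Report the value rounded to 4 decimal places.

Mismatches occur at site 2 (G→T), site 3 (A→C), site 4 (C→G), site 7 (G→C), site 12 (T→A), site 14 (T→G), site 23 (G→A), site 24 (C→G), site 25 (G→A), site 27 (T→A), site 28 (A→C), site 31 (A→G), site 34 (G→C), site 35 (G→T).
p = 14/39 = 0.358974.
d = −0.75 · ln(1 − (4/3)·0.358974) = −0.75 · ln(0.521368) = −0.75 · (-0.651299) = 0.4885.

0.4885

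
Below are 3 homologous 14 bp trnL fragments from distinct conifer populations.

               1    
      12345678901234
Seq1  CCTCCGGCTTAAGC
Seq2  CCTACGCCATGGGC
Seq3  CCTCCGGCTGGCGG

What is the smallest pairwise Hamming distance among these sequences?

Pairwise Hamming distances:
  Seq1 vs Seq2: 5
  Seq1 vs Seq3: 4
  Seq2 vs Seq3: 6
The smallest is 4, between Seq1 and Seq3.

4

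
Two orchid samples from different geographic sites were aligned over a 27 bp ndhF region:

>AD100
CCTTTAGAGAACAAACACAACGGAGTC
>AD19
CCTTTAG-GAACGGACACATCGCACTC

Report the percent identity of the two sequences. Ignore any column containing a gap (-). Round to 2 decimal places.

80.77%

Excluding the 1 gap column leaves 26 comparable sites.
Differing sites — 13:A/G; 14:A/G; 20:A/T; 23:G/C; 25:G/C.
21 of the 26 comparable sites match, so the percent identity is 21/26 × 100 = 80.77%.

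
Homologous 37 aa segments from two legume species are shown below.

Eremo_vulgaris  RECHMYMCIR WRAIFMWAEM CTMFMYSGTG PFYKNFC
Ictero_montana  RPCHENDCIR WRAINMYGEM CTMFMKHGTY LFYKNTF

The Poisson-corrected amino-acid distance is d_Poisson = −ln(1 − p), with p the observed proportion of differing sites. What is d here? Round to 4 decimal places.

Mismatches occur at site 2 (E↔P), site 5 (M↔E), site 6 (Y↔N), site 7 (M↔D), site 15 (F↔N), site 17 (W↔Y), site 18 (A↔G), site 26 (Y↔K), site 27 (S↔H), site 30 (G↔Y), site 31 (P↔L), site 36 (F↔T), site 37 (C↔F).
p = 13/37 = 0.351351.
d = −ln(1 − 0.351351) = −ln(0.648649) = 0.4329.

0.4329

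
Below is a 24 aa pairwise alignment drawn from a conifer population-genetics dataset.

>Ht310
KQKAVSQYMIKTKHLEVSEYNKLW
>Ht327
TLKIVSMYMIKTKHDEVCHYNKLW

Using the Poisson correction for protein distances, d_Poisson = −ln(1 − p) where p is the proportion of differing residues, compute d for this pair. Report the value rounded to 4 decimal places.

0.3448

Differing sites — 1:K/T; 2:Q/L; 4:A/I; 7:Q/M; 15:L/D; 18:S/C; 19:E/H.
p = 7/24 = 0.291667.
d = −ln(1 − 0.291667) = −ln(0.708333) = 0.3448.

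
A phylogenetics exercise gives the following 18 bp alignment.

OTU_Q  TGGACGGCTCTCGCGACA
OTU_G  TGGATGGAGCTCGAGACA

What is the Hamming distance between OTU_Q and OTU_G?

Differing sites — 5:C/T; 8:C/A; 9:T/G; 14:C/A.
That gives 4 mismatches out of 18 aligned sites, so the Hamming distance is 4.

4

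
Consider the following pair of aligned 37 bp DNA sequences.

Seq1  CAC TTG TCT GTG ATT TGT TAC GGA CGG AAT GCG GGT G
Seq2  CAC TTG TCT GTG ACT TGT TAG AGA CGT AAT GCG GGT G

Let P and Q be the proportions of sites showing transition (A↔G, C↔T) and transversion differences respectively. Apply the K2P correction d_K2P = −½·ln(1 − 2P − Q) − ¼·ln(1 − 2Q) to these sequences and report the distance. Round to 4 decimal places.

0.1171

The sequences differ at positions 14 (T/C, transition), 21 (C/G, transversion), 22 (G/A, transition), 27 (G/T, transversion).
Of the 4 differences, 2 transitions and 2 transversions over 37 sites: P = 2/37 = 0.054054, Q = 2/37 = 0.054054.
d = −0.5·ln(0.837838) − 0.25·ln(0.891892) = −0.5·(-0.176931) − 0.25·(-0.114410) = 0.1171.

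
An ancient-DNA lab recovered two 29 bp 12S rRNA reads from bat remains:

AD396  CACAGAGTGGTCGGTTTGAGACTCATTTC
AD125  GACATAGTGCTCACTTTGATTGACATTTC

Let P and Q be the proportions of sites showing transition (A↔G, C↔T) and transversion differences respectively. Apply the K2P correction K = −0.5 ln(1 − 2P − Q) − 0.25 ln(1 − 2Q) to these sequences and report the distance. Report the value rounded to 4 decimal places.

0.4120

Mismatches occur at site 1 (C/G, transversion), site 5 (G/T, transversion), site 10 (G/C, transversion), site 13 (G/A, transition), site 14 (G/C, transversion), site 20 (G/T, transversion), site 21 (A/T, transversion), site 22 (C/G, transversion), site 23 (T/A, transversion).
Of the 9 differences, 1 transition and 8 transversions over 29 sites: P = 1/29 = 0.034483, Q = 8/29 = 0.275862.
d = −0.5·ln(0.655172) − 0.25·ln(0.448276) = −0.5·(-0.422857) − 0.25·(-0.802346) = 0.4120.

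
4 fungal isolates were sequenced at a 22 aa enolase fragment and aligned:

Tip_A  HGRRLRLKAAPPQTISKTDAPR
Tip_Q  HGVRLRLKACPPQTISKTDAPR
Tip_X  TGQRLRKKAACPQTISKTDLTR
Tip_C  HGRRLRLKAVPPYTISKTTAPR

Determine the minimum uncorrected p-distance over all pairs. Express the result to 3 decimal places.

Pairwise Hamming distances:
  Tip_A vs Tip_Q: 2
  Tip_A vs Tip_X: 6
  Tip_A vs Tip_C: 3
  Tip_Q vs Tip_X: 7
  Tip_Q vs Tip_C: 4
  Tip_X vs Tip_C: 9
The smallest is 2 mismatches, between Tip_A and Tip_Q; p = 2/22 = 0.091.

0.091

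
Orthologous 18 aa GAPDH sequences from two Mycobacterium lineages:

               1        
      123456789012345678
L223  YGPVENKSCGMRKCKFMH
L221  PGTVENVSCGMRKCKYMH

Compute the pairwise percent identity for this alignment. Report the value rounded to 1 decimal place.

The sequences differ at positions 1 (Y/P), 3 (P/T), 7 (K/V), 16 (F/Y).
14 of the 18 sites match, so the percent identity is 14/18 × 100 = 77.8%.

77.8%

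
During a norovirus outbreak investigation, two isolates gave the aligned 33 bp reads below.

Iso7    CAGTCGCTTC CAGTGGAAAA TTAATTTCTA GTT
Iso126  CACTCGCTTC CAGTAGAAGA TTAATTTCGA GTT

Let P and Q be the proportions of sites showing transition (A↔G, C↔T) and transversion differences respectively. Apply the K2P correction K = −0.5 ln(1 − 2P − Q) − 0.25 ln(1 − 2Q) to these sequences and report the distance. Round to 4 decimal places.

0.1326

The sequences differ at positions 3 (G/C, transversion), 15 (G/A, transition), 19 (A/G, transition), 29 (T/G, transversion).
Of the 4 differences, 2 transitions and 2 transversions over 33 sites: P = 2/33 = 0.060606, Q = 2/33 = 0.060606.
d = −0.5·ln(0.818182) − 0.25·ln(0.878788) = −0.5·(-0.200670) − 0.25·(-0.129212) = 0.1326.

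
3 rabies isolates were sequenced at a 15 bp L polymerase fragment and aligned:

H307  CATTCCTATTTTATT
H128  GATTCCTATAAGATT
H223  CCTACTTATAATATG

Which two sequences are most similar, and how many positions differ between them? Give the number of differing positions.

Pairwise Hamming distances:
  H307 vs H128: 4
  H307 vs H223: 6
  H128 vs H223: 6
The smallest is 4, between H307 and H128.

4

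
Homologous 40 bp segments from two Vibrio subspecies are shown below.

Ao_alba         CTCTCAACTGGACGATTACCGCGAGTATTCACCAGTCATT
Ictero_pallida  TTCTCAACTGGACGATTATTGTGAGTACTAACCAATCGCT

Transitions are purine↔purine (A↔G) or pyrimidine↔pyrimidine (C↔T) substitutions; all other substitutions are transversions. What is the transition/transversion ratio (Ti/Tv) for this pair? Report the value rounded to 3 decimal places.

8.000

The sequences differ at positions 1 (C/T, transition), 19 (C/T, transition), 20 (C/T, transition), 22 (C/T, transition), 28 (T/C, transition), 30 (C/A, transversion), 35 (G/A, transition), 38 (A/G, transition), 39 (T/C, transition).
Of the 9 differences, 8 transitions and 1 transversion, so Ti/Tv = 8/1 = 8.000.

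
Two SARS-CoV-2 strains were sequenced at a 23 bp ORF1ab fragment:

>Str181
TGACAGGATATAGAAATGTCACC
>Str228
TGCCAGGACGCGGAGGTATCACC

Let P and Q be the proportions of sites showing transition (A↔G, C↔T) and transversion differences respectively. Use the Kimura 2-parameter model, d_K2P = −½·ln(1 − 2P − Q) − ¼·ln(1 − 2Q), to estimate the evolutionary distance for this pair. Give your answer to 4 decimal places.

Mismatches occur at site 3 (A↔C, transversion), site 9 (T↔C, transition), site 10 (A↔G, transition), site 11 (T↔C, transition), site 12 (A↔G, transition), site 15 (A↔G, transition), site 16 (A↔G, transition), site 18 (G↔A, transition).
Of the 8 differences, 7 transitions and 1 transversion over 23 sites: P = 7/23 = 0.304348, Q = 1/23 = 0.043478.
d = −0.5·ln(0.347826) − 0.25·ln(0.913044) = −0.5·(-1.056053) − 0.25·(-0.090971) = 0.5508.

0.5508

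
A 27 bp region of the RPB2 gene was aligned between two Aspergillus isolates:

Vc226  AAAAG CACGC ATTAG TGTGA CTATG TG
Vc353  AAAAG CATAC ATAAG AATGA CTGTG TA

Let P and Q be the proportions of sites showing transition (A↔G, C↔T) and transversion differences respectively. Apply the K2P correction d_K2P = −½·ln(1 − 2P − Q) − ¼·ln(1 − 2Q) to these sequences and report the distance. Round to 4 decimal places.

Differing sites — 8:C/T (Ti); 9:G/A (Ti); 13:T/A (Tv); 16:T/A (Tv); 17:G/A (Ti); 23:A/G (Ti); 27:G/A (Ti).
Of the 7 differences, 5 transitions and 2 transversions over 27 sites: P = 5/27 = 0.185185, Q = 2/27 = 0.074074.
d = −0.5·ln(0.555556) − 0.25·ln(0.851852) = −0.5·(-0.587786) − 0.25·(-0.160342) = 0.3340.

0.3340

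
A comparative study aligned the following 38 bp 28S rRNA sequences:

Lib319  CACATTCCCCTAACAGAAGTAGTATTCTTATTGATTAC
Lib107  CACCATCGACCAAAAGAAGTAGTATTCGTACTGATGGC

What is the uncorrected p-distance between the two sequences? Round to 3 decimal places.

Mismatches occur at site 4 (A→C), site 5 (T→A), site 8 (C→G), site 9 (C→A), site 11 (T→C), site 14 (C→A), site 28 (T→G), site 31 (T→C), site 36 (T→G), site 37 (A→G).
There are 10 differences over 38 sites, so p = 10/38 = 0.263.

0.263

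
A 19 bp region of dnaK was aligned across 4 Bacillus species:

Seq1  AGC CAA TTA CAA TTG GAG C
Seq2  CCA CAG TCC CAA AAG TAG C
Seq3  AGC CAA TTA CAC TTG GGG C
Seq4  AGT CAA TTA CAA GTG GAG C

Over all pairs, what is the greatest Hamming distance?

11

Pairwise Hamming distances:
  Seq1 vs Seq2: 9
  Seq1 vs Seq3: 2
  Seq1 vs Seq4: 2
  Seq2 vs Seq3: 11
  Seq2 vs Seq4: 9
  Seq3 vs Seq4: 4
The largest is 11, between Seq2 and Seq3.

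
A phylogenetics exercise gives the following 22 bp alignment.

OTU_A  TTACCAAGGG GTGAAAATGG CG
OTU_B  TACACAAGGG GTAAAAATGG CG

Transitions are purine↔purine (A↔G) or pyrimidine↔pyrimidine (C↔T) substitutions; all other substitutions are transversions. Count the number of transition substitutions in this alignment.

1

Mismatches occur at site 2 (T→A, transversion), site 3 (A→C, transversion), site 4 (C→A, transversion), site 13 (G→A, transition).
Of the 4 differences, 1 transition and 3 transversions, so the answer is 1.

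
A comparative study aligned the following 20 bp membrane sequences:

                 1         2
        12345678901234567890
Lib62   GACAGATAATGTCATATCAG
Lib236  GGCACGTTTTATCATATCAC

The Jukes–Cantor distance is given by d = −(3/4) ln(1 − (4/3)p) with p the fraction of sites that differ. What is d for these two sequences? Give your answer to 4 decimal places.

The sequences differ at positions 2 (A/G), 5 (G/C), 6 (A/G), 8 (A/T), 9 (A/T), 11 (G/A), 20 (G/C).
p = 7/20 = 0.350000.
d = −0.75 · ln(1 − (4/3)·0.350000) = −0.75 · ln(0.533333) = −0.75 · (-0.628609) = 0.4715.

0.4715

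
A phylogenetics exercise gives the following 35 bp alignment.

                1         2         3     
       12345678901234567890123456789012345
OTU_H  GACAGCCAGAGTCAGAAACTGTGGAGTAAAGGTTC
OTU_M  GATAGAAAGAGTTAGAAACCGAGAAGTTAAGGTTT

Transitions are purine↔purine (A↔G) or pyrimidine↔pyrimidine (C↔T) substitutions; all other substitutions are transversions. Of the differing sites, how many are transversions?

4

Mismatches occur at site 3 (C→T, transition), site 6 (C→A, transversion), site 7 (C→A, transversion), site 13 (C→T, transition), site 20 (T→C, transition), site 22 (T→A, transversion), site 24 (G→A, transition), site 28 (A→T, transversion), site 35 (C→T, transition).
Of the 9 differences, 5 transitions and 4 transversions, so the answer is 4.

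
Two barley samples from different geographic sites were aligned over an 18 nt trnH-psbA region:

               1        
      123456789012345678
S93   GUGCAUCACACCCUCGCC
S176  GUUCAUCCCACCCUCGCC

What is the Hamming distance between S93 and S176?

The sequences differ at positions 3 (G/U), 8 (A/C).
That gives 2 mismatches out of 18 aligned sites, so the Hamming distance is 2.

2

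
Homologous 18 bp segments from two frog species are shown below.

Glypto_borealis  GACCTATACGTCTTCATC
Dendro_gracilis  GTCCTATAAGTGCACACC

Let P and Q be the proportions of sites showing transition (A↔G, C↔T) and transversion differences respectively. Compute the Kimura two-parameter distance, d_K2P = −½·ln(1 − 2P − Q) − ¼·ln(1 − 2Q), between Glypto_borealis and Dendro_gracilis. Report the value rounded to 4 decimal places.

0.4408

Differing sites — 2:A/T (Tv); 9:C/A (Tv); 12:C/G (Tv); 13:T/C (Ti); 14:T/A (Tv); 17:T/C (Ti).
Of the 6 differences, 2 transitions and 4 transversions over 18 sites: P = 2/18 = 0.111111, Q = 4/18 = 0.222222.
d = −0.5·ln(0.555556) − 0.25·ln(0.555556) = −0.5·(-0.587786) − 0.25·(-0.587786) = 0.4408.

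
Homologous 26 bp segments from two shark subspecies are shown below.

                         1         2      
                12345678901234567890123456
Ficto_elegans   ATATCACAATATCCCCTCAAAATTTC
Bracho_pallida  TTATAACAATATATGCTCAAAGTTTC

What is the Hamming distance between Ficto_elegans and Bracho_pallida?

Mismatches occur at site 1 (A↔T), site 5 (C↔A), site 13 (C↔A), site 14 (C↔T), site 15 (C↔G), site 22 (A↔G).
That gives 6 mismatches out of 26 aligned sites, so the Hamming distance is 6.

6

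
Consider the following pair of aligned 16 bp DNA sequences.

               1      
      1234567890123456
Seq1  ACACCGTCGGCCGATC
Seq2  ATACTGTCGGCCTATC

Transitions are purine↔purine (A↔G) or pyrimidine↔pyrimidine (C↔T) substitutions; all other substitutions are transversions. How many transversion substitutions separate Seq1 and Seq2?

1

Mismatches occur at site 2 (C/T, transition), site 5 (C/T, transition), site 13 (G/T, transversion).
Of the 3 differences, 2 transitions and 1 transversion, so the answer is 1.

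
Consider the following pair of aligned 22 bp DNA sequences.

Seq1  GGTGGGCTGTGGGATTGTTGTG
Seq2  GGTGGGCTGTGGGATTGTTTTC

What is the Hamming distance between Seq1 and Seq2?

Mismatches occur at site 20 (G↔T), site 22 (G↔C).
That gives 2 mismatches out of 22 aligned sites, so the Hamming distance is 2.

2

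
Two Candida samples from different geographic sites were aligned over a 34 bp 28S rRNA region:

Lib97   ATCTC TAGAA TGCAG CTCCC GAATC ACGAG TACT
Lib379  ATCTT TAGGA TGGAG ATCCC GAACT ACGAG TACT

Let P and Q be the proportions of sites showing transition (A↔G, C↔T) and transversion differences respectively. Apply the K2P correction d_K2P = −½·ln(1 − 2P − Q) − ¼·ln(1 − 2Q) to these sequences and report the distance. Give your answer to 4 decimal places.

Differing sites — 5:C/T (Ti); 9:A/G (Ti); 13:C/G (Tv); 16:C/A (Tv); 24:T/C (Ti); 25:C/T (Ti).
Of the 6 differences, 4 transitions and 2 transversions over 34 sites: P = 4/34 = 0.117647, Q = 2/34 = 0.058824.
d = −0.5·ln(0.705882) − 0.25·ln(0.882352) = −0.5·(-0.348307) − 0.25·(-0.125164) = 0.2054.

0.2054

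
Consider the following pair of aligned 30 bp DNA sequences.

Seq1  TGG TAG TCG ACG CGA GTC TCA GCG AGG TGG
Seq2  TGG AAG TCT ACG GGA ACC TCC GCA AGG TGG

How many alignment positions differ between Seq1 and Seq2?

Differing sites — 4:T/A; 9:G/T; 13:C/G; 16:G/A; 17:T/C; 21:A/C; 24:G/A.
That gives 7 mismatches out of 30 aligned sites, so the Hamming distance is 7.

7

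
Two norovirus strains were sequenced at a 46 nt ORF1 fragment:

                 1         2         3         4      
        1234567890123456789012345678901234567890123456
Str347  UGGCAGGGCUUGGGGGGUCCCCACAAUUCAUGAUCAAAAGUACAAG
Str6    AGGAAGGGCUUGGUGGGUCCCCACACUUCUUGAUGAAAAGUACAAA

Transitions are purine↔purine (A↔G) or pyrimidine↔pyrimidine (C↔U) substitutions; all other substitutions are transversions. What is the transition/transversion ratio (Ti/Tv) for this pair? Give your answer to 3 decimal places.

0.167

The sequences differ at positions 1 (U/A, transversion), 4 (C/A, transversion), 14 (G/U, transversion), 26 (A/C, transversion), 30 (A/U, transversion), 35 (C/G, transversion), 46 (G/A, transition).
Of the 7 differences, 1 transition and 6 transversions, so Ti/Tv = 1/6 = 0.167.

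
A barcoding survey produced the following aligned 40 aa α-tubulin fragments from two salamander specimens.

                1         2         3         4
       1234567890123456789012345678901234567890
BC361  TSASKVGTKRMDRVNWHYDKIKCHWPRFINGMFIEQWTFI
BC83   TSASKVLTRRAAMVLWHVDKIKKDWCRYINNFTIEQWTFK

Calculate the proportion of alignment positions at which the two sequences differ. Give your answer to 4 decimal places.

The sequences differ at positions 7 (G/L), 9 (K/R), 11 (M/A), 12 (D/A), 13 (R/M), 15 (N/L), 18 (Y/V), 23 (C/K), 24 (H/D), 26 (P/C), 28 (F/Y), 31 (G/N), 32 (M/F), 33 (F/T), 40 (I/K).
There are 15 differences over 40 sites, so p = 15/40 = 0.3750.

0.3750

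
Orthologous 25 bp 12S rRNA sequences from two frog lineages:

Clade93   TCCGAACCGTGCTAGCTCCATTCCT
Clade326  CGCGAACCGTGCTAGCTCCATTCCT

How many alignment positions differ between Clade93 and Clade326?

2

Differing sites — 1:T/C; 2:C/G.
That gives 2 mismatches out of 25 aligned sites, so the Hamming distance is 2.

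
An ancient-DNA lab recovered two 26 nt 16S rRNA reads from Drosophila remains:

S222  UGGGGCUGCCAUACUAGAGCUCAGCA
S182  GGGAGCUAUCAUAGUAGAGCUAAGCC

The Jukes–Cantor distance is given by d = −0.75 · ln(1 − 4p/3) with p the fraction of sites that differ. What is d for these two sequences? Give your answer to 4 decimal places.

The sequences differ at positions 1 (U/G), 4 (G/A), 8 (G/A), 9 (C/U), 14 (C/G), 22 (C/A), 26 (A/C).
p = 7/26 = 0.269231.
d = −0.75 · ln(1 − (4/3)·0.269231) = −0.75 · ln(0.641025) = −0.75 · (-0.444687) = 0.3335.

0.3335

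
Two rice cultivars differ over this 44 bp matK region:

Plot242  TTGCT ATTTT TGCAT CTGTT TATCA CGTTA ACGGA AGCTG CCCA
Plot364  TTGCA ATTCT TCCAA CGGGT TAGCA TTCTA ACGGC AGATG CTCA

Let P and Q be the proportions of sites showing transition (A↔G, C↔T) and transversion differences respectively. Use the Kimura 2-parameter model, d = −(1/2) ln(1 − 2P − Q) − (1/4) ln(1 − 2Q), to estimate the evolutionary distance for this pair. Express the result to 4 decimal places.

Differing sites — 5:T/A (Tv); 9:T/C (Ti); 12:G/C (Tv); 15:T/A (Tv); 17:T/G (Tv); 19:T/G (Tv); 23:T/G (Tv); 26:C/T (Ti); 27:G/T (Tv); 28:T/C (Ti); 35:A/C (Tv); 38:C/A (Tv); 42:C/T (Ti).
Of the 13 differences, 4 transitions and 9 transversions over 44 sites: P = 4/44 = 0.090909, Q = 9/44 = 0.204545.
d = −0.5·ln(0.613637) − 0.25·ln(0.590910) = −0.5·(-0.488352) − 0.25·(-0.526092) = 0.3757.

0.3757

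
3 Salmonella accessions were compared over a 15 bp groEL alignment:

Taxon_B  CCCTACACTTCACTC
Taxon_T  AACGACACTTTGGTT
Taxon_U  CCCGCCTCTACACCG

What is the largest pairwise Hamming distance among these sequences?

Pairwise Hamming distances:
  Taxon_B vs Taxon_T: 7
  Taxon_B vs Taxon_U: 6
  Taxon_T vs Taxon_U: 10
The largest is 10, between Taxon_T and Taxon_U.

10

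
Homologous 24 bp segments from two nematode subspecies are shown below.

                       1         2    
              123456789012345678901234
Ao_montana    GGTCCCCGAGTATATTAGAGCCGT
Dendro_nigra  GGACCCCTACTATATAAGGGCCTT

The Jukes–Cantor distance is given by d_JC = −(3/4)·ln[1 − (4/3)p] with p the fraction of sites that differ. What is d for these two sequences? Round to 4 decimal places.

The sequences differ at positions 3 (T/A), 8 (G/T), 10 (G/C), 16 (T/A), 19 (A/G), 23 (G/T).
p = 6/24 = 0.250000.
d = −0.75 · ln(1 − (4/3)·0.250000) = −0.75 · ln(0.666667) = −0.75 · (-0.405465) = 0.3041.

0.3041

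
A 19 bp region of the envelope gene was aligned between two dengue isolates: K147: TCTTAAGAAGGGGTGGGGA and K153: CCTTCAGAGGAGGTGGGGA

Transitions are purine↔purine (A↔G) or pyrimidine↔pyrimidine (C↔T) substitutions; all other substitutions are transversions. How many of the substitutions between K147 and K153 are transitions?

Mismatches occur at site 1 (T→C, transition), site 5 (A→C, transversion), site 9 (A→G, transition), site 11 (G→A, transition).
Of the 4 differences, 3 transitions and 1 transversion, so the answer is 3.

3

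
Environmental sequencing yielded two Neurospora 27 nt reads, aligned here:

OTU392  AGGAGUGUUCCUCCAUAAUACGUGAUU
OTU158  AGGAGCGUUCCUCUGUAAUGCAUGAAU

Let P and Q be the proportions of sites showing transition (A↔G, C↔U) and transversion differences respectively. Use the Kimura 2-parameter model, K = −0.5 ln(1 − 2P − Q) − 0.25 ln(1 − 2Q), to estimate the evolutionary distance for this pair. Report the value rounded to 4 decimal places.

Differing sites — 6:U/C (Ti); 14:C/U (Ti); 15:A/G (Ti); 20:A/G (Ti); 22:G/A (Ti); 26:U/A (Tv).
Of the 6 differences, 5 transitions and 1 transversion over 27 sites: P = 5/27 = 0.185185, Q = 1/27 = 0.037037.
d = −0.5·ln(0.592593) − 0.25·ln(0.925926) = −0.5·(-0.523247) − 0.25·(-0.076961) = 0.2809.

0.2809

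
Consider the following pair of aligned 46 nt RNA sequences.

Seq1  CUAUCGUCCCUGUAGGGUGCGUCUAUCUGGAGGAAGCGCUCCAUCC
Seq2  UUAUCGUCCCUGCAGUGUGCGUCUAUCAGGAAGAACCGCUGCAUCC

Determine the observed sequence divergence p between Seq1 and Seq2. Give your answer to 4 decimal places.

0.1522

Mismatches occur at site 1 (C/U), site 13 (U/C), site 16 (G/U), site 28 (U/A), site 32 (G/A), site 36 (G/C), site 41 (C/G).
There are 7 differences over 46 sites, so p = 7/46 = 0.1522.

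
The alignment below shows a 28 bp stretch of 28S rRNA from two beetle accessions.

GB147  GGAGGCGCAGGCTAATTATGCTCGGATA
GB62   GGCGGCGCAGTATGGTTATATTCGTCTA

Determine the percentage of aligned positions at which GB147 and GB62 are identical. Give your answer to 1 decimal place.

67.9%

Differing sites — 3:A/C; 11:G/T; 12:C/A; 14:A/G; 15:A/G; 20:G/A; 21:C/T; 25:G/T; 26:A/C.
19 of the 28 sites match, so the percent identity is 19/28 × 100 = 67.9%.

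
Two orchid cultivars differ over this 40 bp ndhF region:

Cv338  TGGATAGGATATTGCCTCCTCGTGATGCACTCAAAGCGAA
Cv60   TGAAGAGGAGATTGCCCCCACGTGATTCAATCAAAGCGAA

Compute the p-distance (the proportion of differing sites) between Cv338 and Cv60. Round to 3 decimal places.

Differing sites — 3:G/A; 5:T/G; 10:T/G; 17:T/C; 20:T/A; 27:G/T; 30:C/A.
There are 7 differences over 40 sites, so p = 7/40 = 0.175.

0.175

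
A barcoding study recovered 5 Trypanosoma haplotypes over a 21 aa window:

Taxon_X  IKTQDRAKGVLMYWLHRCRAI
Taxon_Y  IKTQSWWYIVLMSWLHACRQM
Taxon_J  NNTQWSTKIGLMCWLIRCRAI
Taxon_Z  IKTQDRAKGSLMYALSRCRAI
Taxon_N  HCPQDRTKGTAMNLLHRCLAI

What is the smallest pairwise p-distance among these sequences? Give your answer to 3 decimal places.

Pairwise Hamming distances:
  Taxon_X vs Taxon_Y: 9
  Taxon_X vs Taxon_J: 9
  Taxon_X vs Taxon_Z: 3
  Taxon_X vs Taxon_N: 9
  Taxon_Y vs Taxon_J: 12
  Taxon_Y vs Taxon_Z: 12
  Taxon_Y vs Taxon_N: 16
  Taxon_J vs Taxon_Z: 10
  Taxon_J vs Taxon_N: 12
  Taxon_Z vs Taxon_N: 10
The smallest is 3 mismatches, between Taxon_X and Taxon_Z; p = 3/21 = 0.143.

0.143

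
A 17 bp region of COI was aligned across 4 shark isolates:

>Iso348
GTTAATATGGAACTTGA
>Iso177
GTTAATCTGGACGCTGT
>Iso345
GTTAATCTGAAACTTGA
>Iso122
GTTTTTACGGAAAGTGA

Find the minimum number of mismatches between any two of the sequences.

Pairwise Hamming distances:
  Iso348 vs Iso177: 5
  Iso348 vs Iso345: 2
  Iso348 vs Iso122: 5
  Iso177 vs Iso345: 5
  Iso177 vs Iso122: 8
  Iso345 vs Iso122: 7
The smallest is 2, between Iso348 and Iso345.

2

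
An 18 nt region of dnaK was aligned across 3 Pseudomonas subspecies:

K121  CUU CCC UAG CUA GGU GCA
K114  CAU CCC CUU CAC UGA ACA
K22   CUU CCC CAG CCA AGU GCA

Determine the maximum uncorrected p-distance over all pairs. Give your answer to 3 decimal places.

0.500

Pairwise Hamming distances:
  K121 vs K114: 9
  K121 vs K22: 3
  K114 vs K22: 8
The largest is 9 mismatches, between K121 and K114; p = 9/18 = 0.500.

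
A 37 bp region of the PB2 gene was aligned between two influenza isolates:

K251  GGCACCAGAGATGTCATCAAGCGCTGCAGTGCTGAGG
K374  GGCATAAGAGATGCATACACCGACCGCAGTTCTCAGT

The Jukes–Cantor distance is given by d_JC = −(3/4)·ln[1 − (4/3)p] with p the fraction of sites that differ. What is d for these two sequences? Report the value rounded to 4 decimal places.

Differing sites — 5:C/T; 6:C/A; 14:T/C; 15:C/A; 16:A/T; 17:T/A; 20:A/C; 21:G/C; 22:C/G; 23:G/A; 25:T/C; 31:G/T; 34:G/C; 37:G/T.
p = 14/37 = 0.378378.
d = −0.75 · ln(1 − (4/3)·0.378378) = −0.75 · ln(0.495496) = −0.75 · (-0.702196) = 0.5266.

0.5266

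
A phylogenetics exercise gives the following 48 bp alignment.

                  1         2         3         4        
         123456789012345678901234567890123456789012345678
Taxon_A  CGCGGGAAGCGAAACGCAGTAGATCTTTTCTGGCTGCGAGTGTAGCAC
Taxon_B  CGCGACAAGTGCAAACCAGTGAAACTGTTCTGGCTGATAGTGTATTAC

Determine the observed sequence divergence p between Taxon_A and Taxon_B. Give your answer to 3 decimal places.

0.292

Mismatches occur at site 5 (G→A), site 6 (G→C), site 10 (C→T), site 12 (A→C), site 15 (C→A), site 16 (G→C), site 21 (A→G), site 22 (G→A), site 24 (T→A), site 27 (T→G), site 37 (C→A), site 38 (G→T), site 45 (G→T), site 46 (C→T).
There are 14 differences over 48 sites, so p = 14/48 = 0.292.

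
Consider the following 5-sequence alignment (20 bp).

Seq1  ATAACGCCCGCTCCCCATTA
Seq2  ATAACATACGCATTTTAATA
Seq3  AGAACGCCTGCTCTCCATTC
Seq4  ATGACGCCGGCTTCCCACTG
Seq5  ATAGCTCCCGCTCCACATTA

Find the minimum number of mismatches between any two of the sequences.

Pairwise Hamming distances:
  Seq1 vs Seq2: 9
  Seq1 vs Seq3: 4
  Seq1 vs Seq4: 5
  Seq1 vs Seq5: 3
  Seq2 vs Seq3: 11
  Seq2 vs Seq4: 11
  Seq2 vs Seq5: 10
  Seq3 vs Seq4: 7
  Seq3 vs Seq5: 7
  Seq4 vs Seq5: 8
The smallest is 3, between Seq1 and Seq5.

3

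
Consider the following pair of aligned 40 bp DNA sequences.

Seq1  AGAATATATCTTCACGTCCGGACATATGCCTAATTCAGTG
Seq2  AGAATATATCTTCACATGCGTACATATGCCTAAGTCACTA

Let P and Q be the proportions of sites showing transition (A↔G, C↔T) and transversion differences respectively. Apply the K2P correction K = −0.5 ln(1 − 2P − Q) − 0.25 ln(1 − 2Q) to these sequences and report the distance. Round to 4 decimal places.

0.1674

The sequences differ at positions 16 (G/A, transition), 18 (C/G, transversion), 21 (G/T, transversion), 34 (T/G, transversion), 38 (G/C, transversion), 40 (G/A, transition).
Of the 6 differences, 2 transitions and 4 transversions over 40 sites: P = 2/40 = 0.050000, Q = 4/40 = 0.100000.
d = −0.5·ln(0.800000) − 0.25·ln(0.800000) = −0.5·(-0.223144) − 0.25·(-0.223144) = 0.1674.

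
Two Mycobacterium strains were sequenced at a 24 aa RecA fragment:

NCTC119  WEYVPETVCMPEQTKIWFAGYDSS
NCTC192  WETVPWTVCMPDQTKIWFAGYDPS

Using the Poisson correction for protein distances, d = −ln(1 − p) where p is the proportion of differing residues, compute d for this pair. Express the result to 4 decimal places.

0.1823

Differing sites — 3:Y/T; 6:E/W; 12:E/D; 23:S/P.
p = 4/24 = 0.166667.
d = −ln(1 − 0.166667) = −ln(0.833333) = 0.1823.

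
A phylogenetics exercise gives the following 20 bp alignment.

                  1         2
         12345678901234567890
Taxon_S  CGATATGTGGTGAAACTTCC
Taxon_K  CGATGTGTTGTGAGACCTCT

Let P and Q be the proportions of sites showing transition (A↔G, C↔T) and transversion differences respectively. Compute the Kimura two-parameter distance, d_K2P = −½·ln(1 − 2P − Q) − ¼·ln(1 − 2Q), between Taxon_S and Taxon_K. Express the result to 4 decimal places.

Differing sites — 5:A/G (Ti); 9:G/T (Tv); 14:A/G (Ti); 17:T/C (Ti); 20:C/T (Ti).
Of the 5 differences, 4 transitions and 1 transversion over 20 sites: P = 4/20 = 0.200000, Q = 1/20 = 0.050000.
d = −0.5·ln(0.550000) − 0.25·ln(0.900000) = −0.5·(-0.597837) − 0.25·(-0.105361) = 0.3253.

0.3253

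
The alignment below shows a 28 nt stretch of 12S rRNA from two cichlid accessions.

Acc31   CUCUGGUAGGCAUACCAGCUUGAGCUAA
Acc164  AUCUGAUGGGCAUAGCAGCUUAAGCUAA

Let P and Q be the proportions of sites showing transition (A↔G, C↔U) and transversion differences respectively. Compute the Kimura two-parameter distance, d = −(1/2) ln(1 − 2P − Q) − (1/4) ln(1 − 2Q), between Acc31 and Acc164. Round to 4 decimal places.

0.2068

Mismatches occur at site 1 (C/A, transversion), site 6 (G/A, transition), site 8 (A/G, transition), site 15 (C/G, transversion), site 22 (G/A, transition).
Of the 5 differences, 3 transitions and 2 transversions over 28 sites: P = 3/28 = 0.107143, Q = 2/28 = 0.071429.
d = −0.5·ln(0.714285) − 0.25·ln(0.857142) = −0.5·(-0.336473) − 0.25·(-0.154152) = 0.2068.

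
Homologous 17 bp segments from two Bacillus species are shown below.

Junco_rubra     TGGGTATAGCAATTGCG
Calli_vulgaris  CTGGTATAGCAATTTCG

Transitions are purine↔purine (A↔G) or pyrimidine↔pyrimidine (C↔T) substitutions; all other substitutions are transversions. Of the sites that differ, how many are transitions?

1

The sequences differ at positions 1 (T/C, transition), 2 (G/T, transversion), 15 (G/T, transversion).
Of the 3 differences, 1 transition and 2 transversions, so the answer is 1.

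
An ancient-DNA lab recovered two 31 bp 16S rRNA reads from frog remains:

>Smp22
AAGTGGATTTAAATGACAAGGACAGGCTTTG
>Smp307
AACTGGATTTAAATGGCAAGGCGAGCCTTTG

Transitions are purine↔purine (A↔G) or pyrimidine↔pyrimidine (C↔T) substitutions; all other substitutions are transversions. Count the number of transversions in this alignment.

The sequences differ at positions 3 (G/C, transversion), 16 (A/G, transition), 22 (A/C, transversion), 23 (C/G, transversion), 26 (G/C, transversion).
Of the 5 differences, 1 transition and 4 transversions, so the answer is 4.

4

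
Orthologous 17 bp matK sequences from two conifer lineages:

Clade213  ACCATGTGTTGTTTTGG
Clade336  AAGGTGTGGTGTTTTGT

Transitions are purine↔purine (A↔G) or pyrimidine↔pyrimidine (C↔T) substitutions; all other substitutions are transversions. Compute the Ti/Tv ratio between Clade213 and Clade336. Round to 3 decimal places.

Mismatches occur at site 2 (C↔A, transversion), site 3 (C↔G, transversion), site 4 (A↔G, transition), site 9 (T↔G, transversion), site 17 (G↔T, transversion).
Of the 5 differences, 1 transition and 4 transversions, so Ti/Tv = 1/4 = 0.250.

0.250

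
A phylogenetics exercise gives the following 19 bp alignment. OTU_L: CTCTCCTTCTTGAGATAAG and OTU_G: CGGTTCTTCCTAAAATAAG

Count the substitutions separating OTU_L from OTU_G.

Mismatches occur at site 2 (T↔G), site 3 (C↔G), site 5 (C↔T), site 10 (T↔C), site 12 (G↔A), site 14 (G↔A).
That gives 6 mismatches out of 19 aligned sites, so the Hamming distance is 6.

6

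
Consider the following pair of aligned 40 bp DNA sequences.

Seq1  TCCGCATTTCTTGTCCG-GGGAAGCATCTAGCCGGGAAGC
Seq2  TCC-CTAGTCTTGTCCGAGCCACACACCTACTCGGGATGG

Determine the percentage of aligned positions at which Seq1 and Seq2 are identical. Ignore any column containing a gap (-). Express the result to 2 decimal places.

Excluding the 2 gap columns leaves 38 comparable sites.
Differing sites — 6:A/T; 7:T/A; 8:T/G; 20:G/C; 21:G/C; 23:A/C; 24:G/A; 27:T/C; 31:G/C; 32:C/T; 38:A/T; 40:C/G.
26 of the 38 comparable sites match, so the percent identity is 26/38 × 100 = 68.42%.

68.42%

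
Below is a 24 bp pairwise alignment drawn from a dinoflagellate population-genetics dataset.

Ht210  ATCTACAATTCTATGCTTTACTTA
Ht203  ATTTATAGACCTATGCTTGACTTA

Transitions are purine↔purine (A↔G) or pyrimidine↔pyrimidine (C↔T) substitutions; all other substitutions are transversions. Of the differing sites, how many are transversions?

2

Mismatches occur at site 3 (C/T, transition), site 6 (C/T, transition), site 8 (A/G, transition), site 9 (T/A, transversion), site 10 (T/C, transition), site 19 (T/G, transversion).
Of the 6 differences, 4 transitions and 2 transversions, so the answer is 2.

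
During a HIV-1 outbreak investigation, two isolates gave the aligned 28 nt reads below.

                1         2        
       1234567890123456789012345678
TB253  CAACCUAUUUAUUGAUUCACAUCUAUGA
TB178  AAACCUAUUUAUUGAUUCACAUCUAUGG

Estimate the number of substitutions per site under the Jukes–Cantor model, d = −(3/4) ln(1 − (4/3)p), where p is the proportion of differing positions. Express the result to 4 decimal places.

0.0751

The sequences differ at positions 1 (C/A), 28 (A/G).
p = 2/28 = 0.071429.
d = −0.75 · ln(1 − (4/3)·0.071429) = −0.75 · ln(0.904761) = −0.75 · (-0.100084) = 0.0751.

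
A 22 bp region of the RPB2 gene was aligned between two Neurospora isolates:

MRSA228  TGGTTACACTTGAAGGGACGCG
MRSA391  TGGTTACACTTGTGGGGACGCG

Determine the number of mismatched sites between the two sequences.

2

Mismatches occur at site 13 (A↔T), site 14 (A↔G).
That gives 2 mismatches out of 22 aligned sites, so the Hamming distance is 2.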